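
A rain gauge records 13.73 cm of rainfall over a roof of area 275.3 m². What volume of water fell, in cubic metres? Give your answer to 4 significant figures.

37.80 cubic metres

Depth: 13.73 cm × 10 = 137.3 mm.
1 mm over 1 m² is 1 L, so volume = 137.3 × 275.3 = 37798.69 L = 37.80 m³.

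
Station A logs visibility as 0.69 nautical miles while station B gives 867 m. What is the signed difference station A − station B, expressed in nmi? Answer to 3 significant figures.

0.222 nmi

station B: 867 m = 0.46814 nmi.
Difference: 0.69000 − 0.46814 = 0.222 nmi.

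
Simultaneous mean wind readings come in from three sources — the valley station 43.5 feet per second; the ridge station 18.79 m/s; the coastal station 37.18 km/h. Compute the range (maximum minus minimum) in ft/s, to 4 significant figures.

27.76 ft/s

the ridge station: 18.79 m/s = 61.6470 ft/s.
the coastal station: 37.18 km/h = 33.8838 ft/s.
Spread: 61.6470 − 33.8838 = 27.76 ft/s.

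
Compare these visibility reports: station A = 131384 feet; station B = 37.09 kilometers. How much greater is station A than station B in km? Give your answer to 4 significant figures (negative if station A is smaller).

2.956 km

station A: 131384 ft = 40.04584 km.
Difference: 40.04584 − 37.09000 = 2.956 km.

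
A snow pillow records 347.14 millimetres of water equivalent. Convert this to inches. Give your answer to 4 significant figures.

13.67 in

1 mm = 0.0393701 in, so 347.14 × 0.0393701 = 13.67 in.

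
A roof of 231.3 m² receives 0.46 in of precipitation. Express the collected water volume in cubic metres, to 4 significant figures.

Depth: 0.46 in × 25.4 = 11.684 mm.
1 mm over 1 m² is 1 L, so volume = 11.684 × 231.3 = 2702.5092 L = 2.703 m³.

2.703 cubic metres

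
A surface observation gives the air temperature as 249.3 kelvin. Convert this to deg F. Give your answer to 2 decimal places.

-10.93 °F

First to °C: -23.85 °C.
Then to °F: -10.93 °F.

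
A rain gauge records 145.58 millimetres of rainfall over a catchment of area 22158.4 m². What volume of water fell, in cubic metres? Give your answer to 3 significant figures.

3230 cubic metres

1 mm over 1 m² is 1 L, so volume = 145.58 × 22158.4 = 3225819.9 L = 3230 m³.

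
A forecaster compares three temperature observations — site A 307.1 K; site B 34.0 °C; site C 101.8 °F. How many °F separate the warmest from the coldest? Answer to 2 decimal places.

8.69 °F

site A: 307.1 K = 33.950 °C.
site C: 101.8 °F = 38.778 °C.
Spread: 38.778 − 33.950 = 4.828 °C = 8.69 °F.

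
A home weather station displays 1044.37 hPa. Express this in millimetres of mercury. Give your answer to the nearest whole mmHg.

1 hPa = 0.750062 mmHg, so 1044.37 × 0.750062 = 783 mmHg.

783 mmHg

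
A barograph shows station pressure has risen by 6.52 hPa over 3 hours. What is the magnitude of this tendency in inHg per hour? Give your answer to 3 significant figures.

0.0642 inHg per hour

6.52 hPa / 3 h × 0.02953 inHg/hPa = 0.0642 inHg/h.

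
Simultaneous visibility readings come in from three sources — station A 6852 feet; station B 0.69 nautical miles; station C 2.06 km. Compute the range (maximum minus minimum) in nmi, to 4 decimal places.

station A: 6852 ft = 1.127694 nmi.
station C: 2.06 km = 1.112311 nmi.
Spread: 1.127694 − 0.690000 = 0.4377 nmi.

0.4377 nmi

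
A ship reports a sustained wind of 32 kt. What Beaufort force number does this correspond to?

32 kt lies in the Beaufort 7 band (near gale, 28–33 kt).

Beaufort force 7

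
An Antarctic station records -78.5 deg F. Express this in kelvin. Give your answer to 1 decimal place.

First to °C: -61.39 °C.
Then to K: 211.8 K.

211.8 K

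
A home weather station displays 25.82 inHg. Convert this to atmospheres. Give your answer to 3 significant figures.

1 inHg = 0.0334211 atm, so 25.82 × 0.0334211 = 0.863 atm.

0.863 atm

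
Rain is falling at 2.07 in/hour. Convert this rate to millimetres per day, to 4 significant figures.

1262 mm/day

2.07 in/hour × 25.4 mm/in × 24 hour/day = 1262 mm/day.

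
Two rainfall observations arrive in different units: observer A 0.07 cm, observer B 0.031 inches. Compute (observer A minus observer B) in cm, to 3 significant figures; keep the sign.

observer B: 0.031 in = 0.0787400 cm.
Difference: 0.0700000 − 0.0787400 = -0.00874 cm.

-0.00874 cm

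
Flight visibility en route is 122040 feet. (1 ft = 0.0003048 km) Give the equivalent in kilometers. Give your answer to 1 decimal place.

1 ft = 0.0003048 km, so 122040 × 0.0003048 = 37.2 km.

37.2 km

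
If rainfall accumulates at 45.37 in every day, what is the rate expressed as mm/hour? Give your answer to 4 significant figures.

45.37 in/day × 25.4 mm/in × 0.0416667 day/hour = 48.02 mm/hour.

48.02 mm/hour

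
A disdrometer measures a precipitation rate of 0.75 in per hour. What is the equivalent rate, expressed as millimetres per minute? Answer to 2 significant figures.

0.75 in/hour × 25.4 mm/in × 0.0166667 hour/minute = 0.32 mm/minute.

0.32 mm/minute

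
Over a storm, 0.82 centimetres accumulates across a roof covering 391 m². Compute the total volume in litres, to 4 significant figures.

Depth: 0.82 cm × 10 = 8.2 mm.
1 mm over 1 m² is 1 L, so volume = 8.2 × 391 = 3206.2 L ≈ 3206 L.

3206 litres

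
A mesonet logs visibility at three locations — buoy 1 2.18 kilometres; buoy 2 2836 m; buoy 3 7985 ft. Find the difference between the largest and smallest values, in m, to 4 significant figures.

buoy 1: 2.18 km = 2180.000 m.
buoy 3: 7985 ft = 2433.828 m.
Spread: 2836.000 − 2180.000 = 656.0 m.

656.0 m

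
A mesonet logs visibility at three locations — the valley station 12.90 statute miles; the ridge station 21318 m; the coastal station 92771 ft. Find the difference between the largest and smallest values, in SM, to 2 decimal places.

the ridge station: 21318 m = 13.2464 SM.
the coastal station: 92771 ft = 17.5703 SM.
Spread: 17.5703 − 12.9000 = 4.67 SM.

4.67 SM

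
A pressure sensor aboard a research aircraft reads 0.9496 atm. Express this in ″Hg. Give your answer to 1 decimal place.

1 atm = 29.9213 inHg, so 0.9496 × 29.9213 = 28.4 inHg.

28.4 inHg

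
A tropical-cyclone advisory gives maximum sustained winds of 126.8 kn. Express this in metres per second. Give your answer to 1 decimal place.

1 kt = 0.514444 m/s, so 126.8 × 0.514444 = 65.2 m/s.

65.2 m/s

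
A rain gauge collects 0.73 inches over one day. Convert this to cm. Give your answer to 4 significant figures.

1 in = 2.54 cm, so 0.73 × 2.54 = 1.854 cm.

1.854 cm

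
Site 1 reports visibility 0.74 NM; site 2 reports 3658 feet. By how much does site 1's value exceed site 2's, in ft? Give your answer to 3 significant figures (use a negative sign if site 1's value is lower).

site 1: 0.74 nmi = 4496.33 ft.
Difference: 4496.33 − 3658.00 = 838 ft.

838 ft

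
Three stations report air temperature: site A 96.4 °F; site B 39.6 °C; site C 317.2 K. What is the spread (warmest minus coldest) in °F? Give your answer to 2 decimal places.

14.89 °F

site A: 96.4 °F = 35.778 °C.
site C: 317.2 K = 44.050 °C.
Spread: 44.050 − 35.778 = 8.272 °C = 14.89 °F.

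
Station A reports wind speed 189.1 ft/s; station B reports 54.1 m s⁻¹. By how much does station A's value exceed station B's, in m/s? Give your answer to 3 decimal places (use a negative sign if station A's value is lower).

3.538 m/s

station A: 189.1 ft/s = 57.63768 m/s.
Difference: 57.63768 − 54.10000 = 3.538 m/s.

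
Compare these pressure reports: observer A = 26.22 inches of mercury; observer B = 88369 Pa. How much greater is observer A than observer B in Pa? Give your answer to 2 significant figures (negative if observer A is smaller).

observer A: 26.22 inHg = 88791.12 Pa.
Difference: 88791.12 − 88369.00 = 420 Pa.

420 Pa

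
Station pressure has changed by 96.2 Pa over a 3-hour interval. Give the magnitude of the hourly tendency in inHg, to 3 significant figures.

96.2 Pa / 3 h × 0.0002953 inHg/Pa = 0.00947 inHg/h.

0.00947 inHg per hour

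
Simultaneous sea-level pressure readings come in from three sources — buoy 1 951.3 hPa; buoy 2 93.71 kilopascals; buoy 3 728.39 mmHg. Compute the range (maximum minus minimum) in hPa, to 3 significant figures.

34.0 hPa

buoy 2: 93.71 kPa = 937.100 hPa.
buoy 3: 728.39 mmHg = 971.107 hPa.
Spread: 971.107 − 937.100 = 34.0 hPa.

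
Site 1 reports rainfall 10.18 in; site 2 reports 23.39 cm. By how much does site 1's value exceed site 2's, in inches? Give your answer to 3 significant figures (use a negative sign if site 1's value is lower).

0.971 in

site 2: 23.39 cm = 9.20866 in.
Difference: 10.18000 − 9.20866 = 0.971 in.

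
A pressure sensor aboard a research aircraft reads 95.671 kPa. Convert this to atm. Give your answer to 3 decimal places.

0.944 atm

1 kPa = 0.00986923 atm, so 95.671 × 0.00986923 = 0.944 atm.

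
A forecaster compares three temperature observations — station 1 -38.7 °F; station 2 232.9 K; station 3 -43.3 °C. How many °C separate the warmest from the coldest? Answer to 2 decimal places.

station 1: -38.7 °F = -39.278 °C.
station 2: 232.9 K = -40.250 °C.
Spread: (-39.278) − (-43.300) = 4.022 °C.

4.02 °C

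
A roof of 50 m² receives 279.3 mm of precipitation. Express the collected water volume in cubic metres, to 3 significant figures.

14.0 cubic metres

1 mm over 1 m² is 1 L, so volume = 279.3 × 50 = 13965 L = 14.0 m³.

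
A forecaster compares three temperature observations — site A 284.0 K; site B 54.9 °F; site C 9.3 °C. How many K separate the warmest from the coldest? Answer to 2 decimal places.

3.42 K

site A: 284.0 K = 10.850 °C.
site B: 54.9 °F = 12.722 °C.
Spread: 12.722 − 9.300 = 3.422 °C.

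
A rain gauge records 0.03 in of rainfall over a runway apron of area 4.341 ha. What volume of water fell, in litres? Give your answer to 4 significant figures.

33080 litres

Depth: 0.03 in × 25.4 = 0.762 mm.
Area: 4.341 ha = 43410 m².
1 mm over 1 m² is 1 L, so volume = 0.762 × 43410 = 33078.42 L ≈ 33080 L.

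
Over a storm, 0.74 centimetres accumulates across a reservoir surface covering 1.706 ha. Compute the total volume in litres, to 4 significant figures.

Depth: 0.74 cm × 10 = 7.4 mm.
Area: 1.706 ha = 17060 m².
1 mm over 1 m² is 1 L, so volume = 7.4 × 17060 = 126244 L ≈ 126200 L.

126200 litres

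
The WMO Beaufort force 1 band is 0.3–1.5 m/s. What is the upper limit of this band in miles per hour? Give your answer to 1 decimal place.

3.4 mph

0.3–1.5 m/s × 2.237 = 0.7–3.4 mph.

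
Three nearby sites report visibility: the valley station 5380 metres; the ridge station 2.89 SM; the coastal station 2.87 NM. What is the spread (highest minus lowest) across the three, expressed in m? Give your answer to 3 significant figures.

the ridge station: 2.89 SM = 4651.00 m.
the coastal station: 2.87 nmi = 5315.24 m.
Spread: 5380.00 − 4651.00 = 729 m.

729 m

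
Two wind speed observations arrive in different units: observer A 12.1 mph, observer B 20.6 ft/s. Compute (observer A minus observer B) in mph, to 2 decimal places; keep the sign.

-1.95 mph

observer B: 20.6 ft/s = 14.0455 mph.
Difference: 12.1000 − 14.0455 = -1.95 mph.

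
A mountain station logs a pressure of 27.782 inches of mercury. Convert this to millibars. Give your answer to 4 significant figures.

1 inHg = 33.8639 mb, so 27.782 × 33.8639 = 940.8 mb.

940.8 mb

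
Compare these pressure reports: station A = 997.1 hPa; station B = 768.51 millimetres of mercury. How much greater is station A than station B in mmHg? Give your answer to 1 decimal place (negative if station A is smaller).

-20.6 mmHg

station A: 997.1 hPa = 747.886 mmHg.
Difference: 747.886 − 768.510 = -20.6 mmHg.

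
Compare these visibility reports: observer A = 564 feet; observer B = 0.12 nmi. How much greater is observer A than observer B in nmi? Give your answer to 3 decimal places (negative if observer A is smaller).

-0.027 nmi

observer A: 564 ft = 0.09282 nmi.
Difference: 0.09282 − 0.12000 = -0.027 nmi.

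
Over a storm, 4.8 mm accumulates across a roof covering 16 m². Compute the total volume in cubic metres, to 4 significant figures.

1 mm over 1 m² is 1 L, so volume = 4.8 × 16 = 76.8 L = 0.07680 m³.

0.07680 cubic metres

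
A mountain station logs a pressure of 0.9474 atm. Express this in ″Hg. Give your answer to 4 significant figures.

28.35 inHg

1 atm = 29.9213 inHg, so 0.9474 × 29.9213 = 28.35 inHg.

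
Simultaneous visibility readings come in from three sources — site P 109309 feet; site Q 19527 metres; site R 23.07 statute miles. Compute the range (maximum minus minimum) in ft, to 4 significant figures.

57740 ft

site Q: 19527 m = 64064.96 ft.
site R: 23.07 SM = 121809.60 ft.
Spread: 121809.60 − 64064.96 = 57740 ft.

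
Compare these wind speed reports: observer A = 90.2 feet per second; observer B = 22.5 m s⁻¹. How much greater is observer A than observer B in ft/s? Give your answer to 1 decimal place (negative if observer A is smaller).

observer B: 22.5 m/s = 73.819 ft/s.
Difference: 90.200 − 73.819 = 16.4 ft/s.

16.4 ft/s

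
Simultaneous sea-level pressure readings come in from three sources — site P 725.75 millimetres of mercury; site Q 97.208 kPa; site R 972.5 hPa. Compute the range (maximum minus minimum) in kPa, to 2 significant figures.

0.49 kPa

site P: 725.75 mmHg = 96.7587 kPa.
site R: 972.5 hPa = 97.2500 kPa.
Spread: 97.2500 − 96.7587 = 0.49 kPa.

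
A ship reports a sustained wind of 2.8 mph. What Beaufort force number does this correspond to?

2.8 mph = 1.3 m/s, which is Beaufort 1 (light air, 0.3–1.5 m/s).

Beaufort force 1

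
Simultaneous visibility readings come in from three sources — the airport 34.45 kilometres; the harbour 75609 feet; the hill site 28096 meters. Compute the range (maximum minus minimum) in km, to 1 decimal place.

11.4 km

the harbour: 75609 ft = 23.046 km.
the hill site: 28096 m = 28.096 km.
Spread: 34.450 − 23.046 = 11.4 km.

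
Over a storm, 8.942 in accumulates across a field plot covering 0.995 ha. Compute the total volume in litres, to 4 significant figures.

Depth: 8.942 in × 25.4 = 227.1268 mm.
Area: 0.995 ha = 9950 m².
1 mm over 1 m² is 1 L, so volume = 227.1268 × 9950 = 2259911.7 L ≈ 2260000 L.

2260000 litres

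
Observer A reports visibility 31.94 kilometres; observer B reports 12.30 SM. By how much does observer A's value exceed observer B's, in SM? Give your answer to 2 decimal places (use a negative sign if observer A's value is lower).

7.55 SM

observer A: 31.94 km = 19.8466 SM.
Difference: 19.8466 − 12.3000 = 7.55 SM.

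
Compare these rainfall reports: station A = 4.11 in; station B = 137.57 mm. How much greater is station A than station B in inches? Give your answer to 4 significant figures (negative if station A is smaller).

station B: 137.57 mm = 5.41614 in.
Difference: 4.11000 − 5.41614 = -1.306 in.

-1.306 in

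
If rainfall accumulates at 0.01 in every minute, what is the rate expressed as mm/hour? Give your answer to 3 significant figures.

15.2 mm/hour

0.01 in/minute × 25.4 mm/in × 60 minute/hour = 15.2 mm/hour.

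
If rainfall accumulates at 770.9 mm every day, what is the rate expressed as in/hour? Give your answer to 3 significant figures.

770.9 mm/day × 0.0393701 in/mm × 0.0416667 day/hour = 1.26 in/hour.

1.26 in/hour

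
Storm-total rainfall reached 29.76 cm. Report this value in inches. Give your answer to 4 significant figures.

11.72 in

1 cm = 0.393701 in, so 29.76 × 0.393701 = 11.72 in.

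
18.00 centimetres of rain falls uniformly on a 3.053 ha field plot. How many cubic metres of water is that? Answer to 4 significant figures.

Depth: 18.00 cm × 10 = 180 mm.
Area: 3.053 ha = 30530 m².
1 mm over 1 m² is 1 L, so volume = 180 × 30530 = 5495400 L = 5495 m³.

5495 cubic metres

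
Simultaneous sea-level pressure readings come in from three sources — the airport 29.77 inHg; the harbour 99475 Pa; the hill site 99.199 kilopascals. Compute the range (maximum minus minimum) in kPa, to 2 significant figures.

1.6 kPa

the airport: 29.77 inHg = 100.813 kPa.
the harbour: 99475 Pa = 99.475 kPa.
Spread: 100.813 − 99.199 = 1.6 kPa.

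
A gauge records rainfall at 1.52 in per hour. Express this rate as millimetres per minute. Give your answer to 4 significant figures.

1.52 in/hour × 25.4 mm/in × 0.0166667 hour/minute = 0.6435 mm/minute.

0.6435 mm/minute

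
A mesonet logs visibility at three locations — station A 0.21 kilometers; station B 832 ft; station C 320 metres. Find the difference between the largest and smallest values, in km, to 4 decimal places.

0.1100 km

station B: 832 ft = 0.253594 km.
station C: 320 m = 0.320000 km.
Spread: 0.320000 − 0.210000 = 0.1100 km.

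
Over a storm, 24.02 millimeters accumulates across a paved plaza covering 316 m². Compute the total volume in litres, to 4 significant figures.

1 mm over 1 m² is 1 L, so volume = 24.02 × 316 = 7590.32 L ≈ 7590 L.

7590 litres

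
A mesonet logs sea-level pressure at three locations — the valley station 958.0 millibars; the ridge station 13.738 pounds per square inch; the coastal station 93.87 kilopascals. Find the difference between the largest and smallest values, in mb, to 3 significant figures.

the ridge station: 13.738 psi = 947.202 mb.
the coastal station: 93.87 kPa = 938.700 mb.
Spread: 958.000 − 938.700 = 19.3 mb.

19.3 mb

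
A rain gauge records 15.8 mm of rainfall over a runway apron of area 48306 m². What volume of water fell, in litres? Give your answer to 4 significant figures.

763200 litres

1 mm over 1 m² is 1 L, so volume = 15.8 × 48306 = 763234.8 L ≈ 763200 L.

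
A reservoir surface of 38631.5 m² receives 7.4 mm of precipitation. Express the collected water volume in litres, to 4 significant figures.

1 mm over 1 m² is 1 L, so volume = 7.4 × 38631.5 = 285873.1 L ≈ 285900 L.

285900 litres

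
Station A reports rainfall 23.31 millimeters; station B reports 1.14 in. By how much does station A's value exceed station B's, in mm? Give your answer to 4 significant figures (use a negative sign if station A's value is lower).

-5.646 mm

station B: 1.14 in = 28.95600 mm.
Difference: 23.31000 − 28.95600 = -5.646 mm.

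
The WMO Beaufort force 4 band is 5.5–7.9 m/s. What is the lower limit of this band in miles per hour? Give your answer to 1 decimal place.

12.3 mph

5.5–7.9 m/s × 2.237 = 12.3–17.7 mph.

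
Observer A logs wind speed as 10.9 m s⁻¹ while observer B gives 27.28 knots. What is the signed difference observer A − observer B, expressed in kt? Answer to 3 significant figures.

-6.09 kt

observer A: 10.9 m/s = 21.1879 kt.
Difference: 21.1879 − 27.2800 = -6.09 kt.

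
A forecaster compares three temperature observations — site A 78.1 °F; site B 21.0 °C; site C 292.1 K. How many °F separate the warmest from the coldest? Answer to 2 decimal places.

11.99 °F

site A: 78.1 °F = 25.611 °C.
site C: 292.1 K = 18.950 °C.
Spread: 25.611 − 18.950 = 6.661 °C = 11.99 °F.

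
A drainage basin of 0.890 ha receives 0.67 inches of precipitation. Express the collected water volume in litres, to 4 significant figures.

151500 litres

Depth: 0.67 in × 25.4 = 17.018 mm.
Area: 0.890 ha = 8900 m².
1 mm over 1 m² is 1 L, so volume = 17.018 × 8900 = 151460.2 L ≈ 151500 L.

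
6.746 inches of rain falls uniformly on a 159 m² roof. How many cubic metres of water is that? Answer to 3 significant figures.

27.2 cubic metres

Depth: 6.746 in × 25.4 = 171.3484 mm.
1 mm over 1 m² is 1 L, so volume = 171.3484 × 159 = 27244.396 L = 27.2 m³.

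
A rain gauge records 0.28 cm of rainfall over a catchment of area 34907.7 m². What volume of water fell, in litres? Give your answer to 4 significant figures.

97740 litres

Depth: 0.28 cm × 10 = 2.8 mm.
1 mm over 1 m² is 1 L, so volume = 2.8 × 34907.7 = 97741.56 L ≈ 97740 L.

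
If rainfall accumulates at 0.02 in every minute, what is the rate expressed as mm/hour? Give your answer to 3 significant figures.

30.5 mm/hour

0.02 in/minute × 25.4 mm/in × 60 minute/hour = 30.5 mm/hour.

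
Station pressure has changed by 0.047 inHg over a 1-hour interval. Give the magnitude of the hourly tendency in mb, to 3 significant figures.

1.59 mb per hour

0.047 inHg / 1 h × 33.8639 mb/inHg = 1.59 mb/h.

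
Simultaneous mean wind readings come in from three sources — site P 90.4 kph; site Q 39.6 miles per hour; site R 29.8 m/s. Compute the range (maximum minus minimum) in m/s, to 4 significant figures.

site P: 90.4 km/h = 25.1111 m/s.
site Q: 39.6 mph = 17.7028 m/s.
Spread: 29.8000 − 17.7028 = 12.10 m/s.

12.10 m/s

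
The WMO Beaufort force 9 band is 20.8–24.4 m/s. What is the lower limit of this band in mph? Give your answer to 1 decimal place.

46.5 mph

20.8–24.4 m/s × 2.237 = 46.5–54.6 mph.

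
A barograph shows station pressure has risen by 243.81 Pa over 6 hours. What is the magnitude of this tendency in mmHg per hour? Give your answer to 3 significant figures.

243.81 Pa / 6 h × 0.00750062 mmHg/Pa = 0.305 mmHg/h.

0.305 mmHg per hour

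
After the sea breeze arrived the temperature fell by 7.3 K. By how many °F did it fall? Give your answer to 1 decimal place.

A change of 1 °C equals a change of 1.8 °F: Δ°F = 7.3 × 1.8 = 13.1 °F.

13.1 °F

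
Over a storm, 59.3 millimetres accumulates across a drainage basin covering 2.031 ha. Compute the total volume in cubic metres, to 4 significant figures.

Area: 2.031 ha = 20310 m².
1 mm over 1 m² is 1 L, so volume = 59.3 × 20310 = 1204383 L = 1204 m³.

1204 cubic metres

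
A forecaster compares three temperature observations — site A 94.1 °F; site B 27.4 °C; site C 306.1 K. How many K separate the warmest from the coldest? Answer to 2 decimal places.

7.10 K

site A: 94.1 °F = 34.500 °C.
site C: 306.1 K = 32.950 °C.
Spread: 34.500 − 27.400 = 7.100 °C.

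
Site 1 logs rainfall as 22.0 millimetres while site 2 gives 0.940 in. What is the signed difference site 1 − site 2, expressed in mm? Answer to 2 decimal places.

site 2: 0.940 in = 23.8760 mm.
Difference: 22.0000 − 23.8760 = -1.88 mm.

-1.88 mm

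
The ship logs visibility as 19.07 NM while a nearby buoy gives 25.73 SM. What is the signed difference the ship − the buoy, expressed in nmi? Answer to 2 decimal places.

the buoy: 25.73 SM = 22.3588 nmi.
Difference: 19.0700 − 22.3588 = -3.29 nmi.

-3.29 nmi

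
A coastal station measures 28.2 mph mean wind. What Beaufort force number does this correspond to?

Beaufort force 6

28.2 mph = 12.6 m/s, which is Beaufort 6 (strong breeze, 10.8–13.8 m/s).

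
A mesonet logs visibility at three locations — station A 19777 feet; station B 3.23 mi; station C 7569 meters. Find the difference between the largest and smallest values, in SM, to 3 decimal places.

station A: 19777 ft = 3.74564 SM.
station C: 7569 m = 4.70316 SM.
Spread: 4.70316 − 3.23000 = 1.473 SM.

1.473 SM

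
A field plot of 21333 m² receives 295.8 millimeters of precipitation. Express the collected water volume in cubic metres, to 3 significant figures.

1 mm over 1 m² is 1 L, so volume = 295.8 × 21333 = 6310301.4 L = 6310 m³.

6310 cubic metres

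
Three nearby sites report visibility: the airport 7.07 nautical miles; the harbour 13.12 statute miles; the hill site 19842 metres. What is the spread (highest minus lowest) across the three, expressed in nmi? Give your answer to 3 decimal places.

the harbour: 13.12 SM = 11.40097 nmi.
the hill site: 19842 m = 10.71382 nmi.
Spread: 11.40097 − 7.07000 = 4.331 nmi.

4.331 nmi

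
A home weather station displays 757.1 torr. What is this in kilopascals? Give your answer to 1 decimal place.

1 mmHg = 0.133322 kPa, so 757.1 × 0.133322 = 100.9 kPa.

100.9 kPa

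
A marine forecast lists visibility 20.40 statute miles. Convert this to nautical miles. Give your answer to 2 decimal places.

1 SM = 0.868976 nmi, so 20.40 × 0.868976 = 17.73 nmi.

17.73 nmi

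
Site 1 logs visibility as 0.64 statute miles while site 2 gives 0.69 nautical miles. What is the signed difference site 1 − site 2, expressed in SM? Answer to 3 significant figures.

site 2: 0.69 nmi = 0.79404 SM.
Difference: 0.64000 − 0.79404 = -0.154 SM.

-0.154 SM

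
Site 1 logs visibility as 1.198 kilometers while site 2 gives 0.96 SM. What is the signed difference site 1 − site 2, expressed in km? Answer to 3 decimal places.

site 2: 0.96 SM = 1.54497 km.
Difference: 1.19800 − 1.54497 = -0.347 km.

-0.347 km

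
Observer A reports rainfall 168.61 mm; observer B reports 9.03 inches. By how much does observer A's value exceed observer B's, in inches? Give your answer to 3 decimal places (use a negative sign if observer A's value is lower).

-2.392 in

observer A: 168.61 mm = 6.63819 in.
Difference: 6.63819 − 9.03000 = -2.392 in.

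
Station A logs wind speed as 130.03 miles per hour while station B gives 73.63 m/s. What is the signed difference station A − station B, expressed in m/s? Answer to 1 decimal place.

station A: 130.03 mph = 58.129 m/s.
Difference: 58.129 − 73.630 = -15.5 m/s.

-15.5 m/s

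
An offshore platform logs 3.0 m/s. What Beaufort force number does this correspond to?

Beaufort force 2

3.0 m/s lies in the Beaufort 2 band (light breeze, 1.6–3.3 m/s).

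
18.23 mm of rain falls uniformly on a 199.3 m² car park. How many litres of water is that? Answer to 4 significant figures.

1 mm over 1 m² is 1 L, so volume = 18.23 × 199.3 = 3633.239 L ≈ 3633 L.

3633 litres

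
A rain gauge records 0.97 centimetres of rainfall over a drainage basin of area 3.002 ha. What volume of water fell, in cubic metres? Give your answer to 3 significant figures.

291 cubic metres

Depth: 0.97 cm × 10 = 9.7 mm.
Area: 3.002 ha = 30020 m².
1 mm over 1 m² is 1 L, so volume = 9.7 × 30020 = 291194 L = 291 m³.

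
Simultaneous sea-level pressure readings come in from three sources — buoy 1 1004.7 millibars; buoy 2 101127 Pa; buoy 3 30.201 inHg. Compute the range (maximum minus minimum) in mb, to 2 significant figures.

buoy 2: 101127 Pa = 1011.27 mb.
buoy 3: 30.201 inHg = 1022.72 mb.
Spread: 1022.72 − 1004.70 = 18 mb.

18 mb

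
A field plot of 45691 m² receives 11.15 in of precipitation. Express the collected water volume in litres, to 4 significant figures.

Depth: 11.15 in × 25.4 = 283.21 mm.
1 mm over 1 m² is 1 L, so volume = 283.21 × 45691 = 12940148 L ≈ 12940000 L.

12940000 litres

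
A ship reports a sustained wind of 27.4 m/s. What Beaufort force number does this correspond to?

Beaufort force 10

27.4 m/s lies in the Beaufort 10 band (storm, 24.5–28.4 m/s).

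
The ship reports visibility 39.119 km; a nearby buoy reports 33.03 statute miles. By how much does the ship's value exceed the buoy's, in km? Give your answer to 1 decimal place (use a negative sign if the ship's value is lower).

the buoy: 33.03 SM = 53.157 km.
Difference: 39.119 − 53.157 = -14.0 km.

-14.0 km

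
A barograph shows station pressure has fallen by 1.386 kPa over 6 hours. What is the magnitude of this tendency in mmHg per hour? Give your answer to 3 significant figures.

1.386 kPa / 6 h × 7.50062 mmHg/kPa = 1.73 mmHg/h.

1.73 mmHg per hour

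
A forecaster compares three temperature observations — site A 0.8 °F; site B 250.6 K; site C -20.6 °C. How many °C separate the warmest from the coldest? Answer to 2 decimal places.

site A: 0.8 °F = -17.333 °C.
site B: 250.6 K = -22.550 °C.
Spread: (-17.333) − (-22.550) = 5.217 °C.

5.22 °C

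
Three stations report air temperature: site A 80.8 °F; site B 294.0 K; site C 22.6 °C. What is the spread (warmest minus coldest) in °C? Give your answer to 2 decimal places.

6.26 °C

site A: 80.8 °F = 27.111 °C.
site B: 294.0 K = 20.850 °C.
Spread: 27.111 − 20.850 = 6.261 °C.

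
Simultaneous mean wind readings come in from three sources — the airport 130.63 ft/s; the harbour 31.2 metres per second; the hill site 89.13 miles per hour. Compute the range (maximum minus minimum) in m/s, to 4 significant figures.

8.645 m/s

the airport: 130.63 ft/s = 39.81602 m/s.
the hill site: 89.13 mph = 39.84468 m/s.
Spread: 39.84468 − 31.20000 = 8.645 m/s.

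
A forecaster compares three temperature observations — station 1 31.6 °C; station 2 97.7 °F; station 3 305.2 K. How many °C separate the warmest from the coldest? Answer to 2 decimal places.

station 2: 97.7 °F = 36.500 °C.
station 3: 305.2 K = 32.050 °C.
Spread: 36.500 − 31.600 = 4.900 °C.

4.90 °C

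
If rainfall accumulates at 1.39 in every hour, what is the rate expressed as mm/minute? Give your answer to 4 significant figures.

1.39 in/hour × 25.4 mm/in × 0.0166667 hour/minute = 0.5884 mm/minute.

0.5884 mm/minute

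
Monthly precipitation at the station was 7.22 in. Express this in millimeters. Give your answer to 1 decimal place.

183.4 mm

1 in = 25.4 mm, so 7.22 × 25.4 = 183.4 mm.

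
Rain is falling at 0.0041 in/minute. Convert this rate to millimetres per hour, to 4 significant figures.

6.248 mm/hour

0.0041 in/minute × 25.4 mm/in × 60 minute/hour = 6.248 mm/hour.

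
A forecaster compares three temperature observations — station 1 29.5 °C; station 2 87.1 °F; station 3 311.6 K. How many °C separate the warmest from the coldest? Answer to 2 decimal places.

8.95 °C

station 2: 87.1 °F = 30.611 °C.
station 3: 311.6 K = 38.450 °C.
Spread: 38.450 − 29.500 = 8.950 °C.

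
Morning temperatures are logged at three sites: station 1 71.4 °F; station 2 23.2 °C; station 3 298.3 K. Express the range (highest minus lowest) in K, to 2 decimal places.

3.26 K

station 1: 71.4 °F = 21.889 °C.
station 3: 298.3 K = 25.150 °C.
Spread: 25.150 − 21.889 = 3.261 °C.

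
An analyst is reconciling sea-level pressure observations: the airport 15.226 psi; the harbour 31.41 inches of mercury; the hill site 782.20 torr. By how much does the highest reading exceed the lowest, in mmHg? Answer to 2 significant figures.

16 mmHg

the airport: 15.226 psi = 787.41 mmHg.
the harbour: 31.41 inHg = 797.81 mmHg.
Spread: 797.81 − 782.20 = 16 mmHg.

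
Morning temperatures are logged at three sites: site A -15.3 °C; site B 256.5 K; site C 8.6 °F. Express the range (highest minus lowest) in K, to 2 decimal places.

3.65 K

site B: 256.5 K = -16.650 °C.
site C: 8.6 °F = -13.000 °C.
Spread: (-13.000) − (-16.650) = 3.650 °C.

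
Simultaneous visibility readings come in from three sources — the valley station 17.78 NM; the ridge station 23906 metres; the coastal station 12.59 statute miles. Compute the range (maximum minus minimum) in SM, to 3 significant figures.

the valley station: 17.78 nmi = 20.4609 SM.
the ridge station: 23906 m = 14.8545 SM.
Spread: 20.4609 − 12.5900 = 7.87 SM.

7.87 SM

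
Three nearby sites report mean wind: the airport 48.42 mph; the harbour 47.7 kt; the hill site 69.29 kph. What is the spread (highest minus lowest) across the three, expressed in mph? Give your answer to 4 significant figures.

11.84 mph

the harbour: 47.7 kt = 54.8922 mph.
the hill site: 69.29 km/h = 43.0548 mph.
Spread: 54.8922 − 43.0548 = 11.84 mph.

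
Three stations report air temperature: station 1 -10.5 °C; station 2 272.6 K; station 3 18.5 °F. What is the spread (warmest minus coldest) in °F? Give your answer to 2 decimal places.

17.91 °F

station 2: 272.6 K = -0.550 °C.
station 3: 18.5 °F = -7.500 °C.
Spread: (-0.550) − (-10.500) = 9.950 °C = 17.91 °F.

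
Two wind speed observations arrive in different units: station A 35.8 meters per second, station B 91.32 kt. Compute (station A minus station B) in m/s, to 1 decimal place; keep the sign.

station B: 91.32 kt = 46.979 m/s.
Difference: 35.800 − 46.979 = -11.2 m/s.

-11.2 m/s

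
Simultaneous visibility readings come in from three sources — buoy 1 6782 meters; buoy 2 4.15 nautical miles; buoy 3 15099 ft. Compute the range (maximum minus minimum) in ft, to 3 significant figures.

10100 ft

buoy 1: 6782 m = 22250.66 ft.
buoy 2: 4.15 nmi = 25215.88 ft.
Spread: 25215.88 − 15099.00 = 10100 ft.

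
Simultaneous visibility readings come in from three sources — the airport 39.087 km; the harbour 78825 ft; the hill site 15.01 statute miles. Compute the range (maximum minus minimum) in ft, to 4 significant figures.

49410 ft

the airport: 39.087 km = 128238.19 ft.
the hill site: 15.01 SM = 79252.80 ft.
Spread: 128238.19 − 78825.00 = 49410 ft.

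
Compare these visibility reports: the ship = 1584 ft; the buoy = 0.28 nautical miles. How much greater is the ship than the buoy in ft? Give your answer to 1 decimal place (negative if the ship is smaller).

-117.3 ft

the buoy: 0.28 nmi = 1701.312 ft.
Difference: 1584.000 − 1701.312 = -117.3 ft.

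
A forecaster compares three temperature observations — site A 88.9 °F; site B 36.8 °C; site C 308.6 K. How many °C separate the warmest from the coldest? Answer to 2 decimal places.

5.19 °C

site A: 88.9 °F = 31.611 °C.
site C: 308.6 K = 35.450 °C.
Spread: 36.800 − 31.611 = 5.189 °C.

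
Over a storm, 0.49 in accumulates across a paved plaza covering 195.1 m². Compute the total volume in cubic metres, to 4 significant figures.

Depth: 0.49 in × 25.4 = 12.446 mm.
1 mm over 1 m² is 1 L, so volume = 12.446 × 195.1 = 2428.2146 L = 2.428 m³.

2.428 cubic metres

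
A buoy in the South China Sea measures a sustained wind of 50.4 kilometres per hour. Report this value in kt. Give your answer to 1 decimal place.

27.2 kt

1 km/h = 0.539957 kt, so 50.4 × 0.539957 = 27.2 kt.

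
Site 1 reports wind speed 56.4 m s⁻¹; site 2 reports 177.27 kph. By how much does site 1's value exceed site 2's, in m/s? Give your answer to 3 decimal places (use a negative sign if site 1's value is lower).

7.158 m/s

site 2: 177.27 km/h = 49.24167 m/s.
Difference: 56.40000 − 49.24167 = 7.158 m/s.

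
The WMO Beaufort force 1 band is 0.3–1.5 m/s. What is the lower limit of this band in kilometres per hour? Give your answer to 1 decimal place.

0.3–1.5 m/s × 3.6 = 1.1–5.4 km/h.

1.1 km/h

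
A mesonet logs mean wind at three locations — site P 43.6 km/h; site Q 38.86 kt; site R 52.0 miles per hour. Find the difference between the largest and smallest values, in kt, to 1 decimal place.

21.6 kt

site P: 43.6 km/h = 23.542 kt.
site R: 52.0 mph = 45.187 kt.
Spread: 45.187 − 23.542 = 21.6 kt.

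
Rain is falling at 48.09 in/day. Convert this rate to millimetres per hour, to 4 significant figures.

50.90 mm/hour

48.09 in/day × 25.4 mm/in × 0.0416667 day/hour = 50.90 mm/hour.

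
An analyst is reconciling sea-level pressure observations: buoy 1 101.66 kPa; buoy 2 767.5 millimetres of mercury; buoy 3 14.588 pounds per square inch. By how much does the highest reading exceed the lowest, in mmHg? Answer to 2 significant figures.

buoy 1: 101.66 kPa = 762.51 mmHg.
buoy 3: 14.588 psi = 754.42 mmHg.
Spread: 767.50 − 754.42 = 13 mmHg.

13 mmHg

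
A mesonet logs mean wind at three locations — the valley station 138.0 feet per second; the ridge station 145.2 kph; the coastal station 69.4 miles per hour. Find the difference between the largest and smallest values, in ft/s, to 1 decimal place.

the ridge station: 145.2 km/h = 132.327 ft/s.
the coastal station: 69.4 mph = 101.787 ft/s.
Spread: 138.000 − 101.787 = 36.2 ft/s.

36.2 ft/s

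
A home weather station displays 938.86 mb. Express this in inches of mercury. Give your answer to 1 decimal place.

27.7 inHg

1 mb = 0.02953 inHg, so 938.86 × 0.02953 = 27.7 inHg.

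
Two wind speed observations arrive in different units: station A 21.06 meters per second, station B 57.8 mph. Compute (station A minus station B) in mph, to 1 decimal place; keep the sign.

-10.7 mph

station A: 21.06 m/s = 47.110 mph.
Difference: 47.110 − 57.800 = -10.7 mph.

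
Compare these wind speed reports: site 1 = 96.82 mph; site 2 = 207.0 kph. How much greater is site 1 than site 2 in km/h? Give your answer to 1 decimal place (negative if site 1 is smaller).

site 1: 96.82 mph = 155.817 km/h.
Difference: 155.817 − 207.000 = -51.2 km/h.

-51.2 km/h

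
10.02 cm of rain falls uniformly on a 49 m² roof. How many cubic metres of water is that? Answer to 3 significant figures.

4.91 cubic metres

Depth: 10.02 cm × 10 = 100.2 mm.
1 mm over 1 m² is 1 L, so volume = 100.2 × 49 = 4909.8 L = 4.91 m³.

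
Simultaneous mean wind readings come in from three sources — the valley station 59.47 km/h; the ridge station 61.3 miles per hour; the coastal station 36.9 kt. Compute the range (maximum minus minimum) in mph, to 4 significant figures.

24.35 mph

the valley station: 59.47 km/h = 36.9529 mph.
the coastal station: 36.9 kt = 42.4638 mph.
Spread: 61.3000 − 36.9529 = 24.35 mph.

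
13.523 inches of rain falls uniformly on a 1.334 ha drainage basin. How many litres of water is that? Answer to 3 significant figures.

4580000 litres

Depth: 13.523 in × 25.4 = 343.4842 mm.
Area: 1.334 ha = 13340 m².
1 mm over 1 m² is 1 L, so volume = 343.4842 × 13340 = 4582079.2 L ≈ 4580000 L.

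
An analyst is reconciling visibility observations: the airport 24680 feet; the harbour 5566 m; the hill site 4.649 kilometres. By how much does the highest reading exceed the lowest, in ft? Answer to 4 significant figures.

the harbour: 5566 m = 18261.15 ft.
the hill site: 4.649 km = 15252.62 ft.
Spread: 24680.00 − 15252.62 = 9427 ft.

9427 ft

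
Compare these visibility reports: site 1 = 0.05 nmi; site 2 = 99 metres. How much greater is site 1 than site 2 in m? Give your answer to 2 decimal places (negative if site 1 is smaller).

-6.40 m

site 1: 0.05 nmi = 92.6000 m.
Difference: 92.6000 − 99.0000 = -6.40 m.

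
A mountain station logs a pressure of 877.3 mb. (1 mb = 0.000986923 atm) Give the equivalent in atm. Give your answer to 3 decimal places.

1 mb = 0.000986923 atm, so 877.3 × 0.000986923 = 0.866 atm.

0.866 atm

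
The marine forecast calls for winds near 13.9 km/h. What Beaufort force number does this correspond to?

Beaufort force 3

13.9 km/h = 3.9 m/s, which is Beaufort 3 (gentle breeze, 3.4–5.4 m/s).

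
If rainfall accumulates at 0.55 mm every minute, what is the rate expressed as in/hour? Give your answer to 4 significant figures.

1.299 in/hour

0.55 mm/minute × 0.0393701 in/mm × 60 minute/hour = 1.299 in/hour.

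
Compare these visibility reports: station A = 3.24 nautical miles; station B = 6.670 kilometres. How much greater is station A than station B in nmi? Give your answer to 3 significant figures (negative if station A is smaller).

station B: 6.670 km = 3.60151 nmi.
Difference: 3.24000 − 3.60151 = -0.362 nmi.

-0.362 nmi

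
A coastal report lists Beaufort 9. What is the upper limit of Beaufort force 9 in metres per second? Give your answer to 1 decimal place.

24.4 m/s

Beaufort 9 (strong gale) spans 20.8–24.4 m/s.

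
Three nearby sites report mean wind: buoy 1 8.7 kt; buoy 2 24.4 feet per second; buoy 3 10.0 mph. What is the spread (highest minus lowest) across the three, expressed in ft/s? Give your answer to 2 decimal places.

buoy 1: 8.7 kt = 14.6839 ft/s.
buoy 3: 10.0 mph = 14.6667 ft/s.
Spread: 24.4000 − 14.6667 = 9.73 ft/s.

9.73 ft/s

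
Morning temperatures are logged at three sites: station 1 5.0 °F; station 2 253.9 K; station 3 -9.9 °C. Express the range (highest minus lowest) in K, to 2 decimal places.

station 1: 5.0 °F = -15.000 °C.
station 2: 253.9 K = -19.250 °C.
Spread: (-9.900) − (-19.250) = 9.350 °C.

9.35 K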